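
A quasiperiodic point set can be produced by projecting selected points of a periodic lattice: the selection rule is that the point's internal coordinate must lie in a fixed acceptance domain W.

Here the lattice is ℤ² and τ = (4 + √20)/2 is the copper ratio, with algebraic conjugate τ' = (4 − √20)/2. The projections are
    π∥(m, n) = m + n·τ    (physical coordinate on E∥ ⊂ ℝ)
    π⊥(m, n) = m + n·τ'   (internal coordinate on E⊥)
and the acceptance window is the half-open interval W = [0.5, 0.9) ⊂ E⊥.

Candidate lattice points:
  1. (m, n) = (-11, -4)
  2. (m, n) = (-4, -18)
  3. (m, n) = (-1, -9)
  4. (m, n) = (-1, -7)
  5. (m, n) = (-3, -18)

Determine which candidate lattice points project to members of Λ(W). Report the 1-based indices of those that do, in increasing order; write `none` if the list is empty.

Compute τ' = (4−√20)/2 = -0.2361, so π⊥(m,n) = m -0.2361·n.
[1] lift (-11,-4): star map gives -10.0557; window check 0.5 ≤ -10.0557 < 0.9 is false → out
[2] lift (-4,-18): star map gives 0.2492; window check 0.5 ≤ 0.2492 < 0.9 is false → out
[3] lift (-1,-9): star map gives 1.1246; window check 0.5 ≤ 1.1246 < 0.9 is false → out
[4] lift (-1,-7): star map gives 0.6525; window check 0.5 ≤ 0.6525 < 0.9 is true → IN Λ
[5] lift (-3,-18): star map gives 1.2492; window check 0.5 ≤ 1.2492 < 0.9 is false → out

4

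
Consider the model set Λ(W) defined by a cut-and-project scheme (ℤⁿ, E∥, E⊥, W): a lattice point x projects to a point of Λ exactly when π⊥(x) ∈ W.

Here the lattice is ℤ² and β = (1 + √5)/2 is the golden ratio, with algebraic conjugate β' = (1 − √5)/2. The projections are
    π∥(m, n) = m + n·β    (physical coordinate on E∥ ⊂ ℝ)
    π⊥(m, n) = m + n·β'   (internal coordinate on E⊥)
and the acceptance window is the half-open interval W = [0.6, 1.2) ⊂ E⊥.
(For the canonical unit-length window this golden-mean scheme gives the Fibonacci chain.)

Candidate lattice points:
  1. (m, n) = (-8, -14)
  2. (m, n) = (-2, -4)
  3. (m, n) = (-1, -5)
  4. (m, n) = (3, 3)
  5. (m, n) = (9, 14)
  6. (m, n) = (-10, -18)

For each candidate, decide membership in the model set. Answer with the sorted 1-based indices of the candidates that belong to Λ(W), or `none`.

Compute β' = (1−√5)/2 = -0.6180, so π⊥(m,n) = m -0.6180·n.
[1] lift (-8,-14): star map gives 0.6525; window check 0.6 ≤ 0.6525 < 1.2 is true → IN Λ
[2] lift (-2,-4): star map gives 0.4721; window check 0.6 ≤ 0.4721 < 1.2 is false → out
[3] lift (-1,-5): star map gives 2.0902; window check 0.6 ≤ 2.0902 < 1.2 is false → out
[4] lift (3,3): star map gives 1.1459; window check 0.6 ≤ 1.1459 < 1.2 is true → IN Λ
[5] lift (9,14): star map gives 0.3475; window check 0.6 ≤ 0.3475 < 1.2 is false → out
[6] lift (-10,-18): star map gives 1.1246; window check 0.6 ≤ 1.1246 < 1.2 is true → IN Λ

1, 4, 6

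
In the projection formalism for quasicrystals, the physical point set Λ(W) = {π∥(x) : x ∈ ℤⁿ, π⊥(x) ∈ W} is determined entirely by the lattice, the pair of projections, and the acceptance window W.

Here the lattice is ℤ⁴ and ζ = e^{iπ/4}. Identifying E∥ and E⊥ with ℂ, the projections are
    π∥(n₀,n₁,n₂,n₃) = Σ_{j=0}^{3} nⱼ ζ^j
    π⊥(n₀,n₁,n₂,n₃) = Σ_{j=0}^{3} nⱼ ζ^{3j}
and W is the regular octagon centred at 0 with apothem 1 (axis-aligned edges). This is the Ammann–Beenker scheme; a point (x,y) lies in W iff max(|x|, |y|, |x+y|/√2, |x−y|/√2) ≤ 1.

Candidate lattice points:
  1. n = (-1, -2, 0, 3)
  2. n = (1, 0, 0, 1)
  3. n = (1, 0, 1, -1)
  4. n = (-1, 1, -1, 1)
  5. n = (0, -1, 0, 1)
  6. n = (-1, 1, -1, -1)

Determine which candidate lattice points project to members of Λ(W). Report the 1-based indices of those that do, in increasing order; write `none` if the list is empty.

none

Internal map: ζ^{3j} for j=0..3 gives (1,0), (−√2/2,√2/2), (0,−1), (√2/2,√2/2).
#1 (-1, -2, 0, 3): internal (2.535534, 0.707107); octagon support 2.535534 vs apothem 1 → ∉ W
#2 (1, 0, 0, 1): internal (1.707107, 0.707107); octagon support 1.707107 vs apothem 1 → ∉ W
#3 (1, 0, 1, -1): internal (0.292893, -1.707107); octagon support 1.707107 vs apothem 1 → ∉ W
#4 (-1, 1, -1, 1): internal (-1.000000, 2.414214); octagon support 2.414214 vs apothem 1 → ∉ W
#5 (0, -1, 0, 1): internal (1.414214, 0.000000); octagon support 1.414214 vs apothem 1 → ∉ W
#6 (-1, 1, -1, -1): internal (-2.414214, 1.000000); octagon support 2.414214 vs apothem 1 → ∉ W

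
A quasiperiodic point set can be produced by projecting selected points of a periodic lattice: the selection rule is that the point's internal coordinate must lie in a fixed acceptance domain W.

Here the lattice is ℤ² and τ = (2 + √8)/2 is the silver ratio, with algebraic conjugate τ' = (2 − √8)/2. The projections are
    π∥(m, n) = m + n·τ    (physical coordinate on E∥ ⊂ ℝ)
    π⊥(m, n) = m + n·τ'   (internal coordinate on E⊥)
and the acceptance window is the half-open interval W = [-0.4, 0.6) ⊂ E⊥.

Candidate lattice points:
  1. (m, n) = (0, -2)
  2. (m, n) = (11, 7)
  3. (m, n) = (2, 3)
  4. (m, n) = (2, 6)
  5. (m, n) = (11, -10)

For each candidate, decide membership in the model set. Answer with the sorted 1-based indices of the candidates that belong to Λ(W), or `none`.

Numerically τ ≈ 2.4142 and τ' = −1/τ ≈ -0.4142.
#1 (0,-2): internal coord 0 + (-2)·τ' = +0.8284; +0.8284 ∉ [-0.4, 0.6) → out
#2 (11,7): internal coord 11 + (7)·τ' = +8.1005; +8.1005 ∉ [-0.4, 0.6) → out
#3 (2,3): internal coord 2 + (3)·τ' = +0.7574; +0.7574 ∉ [-0.4, 0.6) → out
#4 (2,6): internal coord 2 + (6)·τ' = -0.4853; -0.4853 ∉ [-0.4, 0.6) → out
#5 (11,-10): internal coord 11 + (-10)·τ' = +15.1421; +15.1421 ∉ [-0.4, 0.6) → out

none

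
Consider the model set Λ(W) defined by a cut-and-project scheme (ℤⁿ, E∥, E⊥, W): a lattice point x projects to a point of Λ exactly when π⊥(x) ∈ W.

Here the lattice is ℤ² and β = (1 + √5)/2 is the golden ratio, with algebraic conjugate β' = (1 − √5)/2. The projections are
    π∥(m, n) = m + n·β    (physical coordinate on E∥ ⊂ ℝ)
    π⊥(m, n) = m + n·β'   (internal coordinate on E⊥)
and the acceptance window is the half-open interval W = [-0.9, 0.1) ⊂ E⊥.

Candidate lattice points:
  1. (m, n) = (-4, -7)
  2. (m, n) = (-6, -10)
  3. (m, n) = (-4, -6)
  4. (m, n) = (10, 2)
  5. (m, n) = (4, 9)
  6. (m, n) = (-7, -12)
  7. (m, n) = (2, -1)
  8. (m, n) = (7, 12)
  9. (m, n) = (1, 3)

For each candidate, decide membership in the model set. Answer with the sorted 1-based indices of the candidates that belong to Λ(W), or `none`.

Compute β' = (1−√5)/2 = -0.6180, so π⊥(m,n) = m -0.6180·n.
[1] lift (-4,-7): star map gives 0.3262; window check -0.9 ≤ 0.3262 < 0.1 is false → out
[2] lift (-6,-10): star map gives 0.1803; window check -0.9 ≤ 0.1803 < 0.1 is false → out
[3] lift (-4,-6): star map gives -0.2918; window check -0.9 ≤ -0.2918 < 0.1 is true → IN Λ
[4] lift (10,2): star map gives 8.7639; window check -0.9 ≤ 8.7639 < 0.1 is false → out
[5] lift (4,9): star map gives -1.5623; window check -0.9 ≤ -1.5623 < 0.1 is false → out
[6] lift (-7,-12): star map gives 0.4164; window check -0.9 ≤ 0.4164 < 0.1 is false → out
[7] lift (2,-1): star map gives 2.6180; window check -0.9 ≤ 2.6180 < 0.1 is false → out
[8] lift (7,12): star map gives -0.4164; window check -0.9 ≤ -0.4164 < 0.1 is true → IN Λ
[9] lift (1,3): star map gives -0.8541; window check -0.9 ≤ -0.8541 < 0.1 is true → IN Λ

3, 8, 9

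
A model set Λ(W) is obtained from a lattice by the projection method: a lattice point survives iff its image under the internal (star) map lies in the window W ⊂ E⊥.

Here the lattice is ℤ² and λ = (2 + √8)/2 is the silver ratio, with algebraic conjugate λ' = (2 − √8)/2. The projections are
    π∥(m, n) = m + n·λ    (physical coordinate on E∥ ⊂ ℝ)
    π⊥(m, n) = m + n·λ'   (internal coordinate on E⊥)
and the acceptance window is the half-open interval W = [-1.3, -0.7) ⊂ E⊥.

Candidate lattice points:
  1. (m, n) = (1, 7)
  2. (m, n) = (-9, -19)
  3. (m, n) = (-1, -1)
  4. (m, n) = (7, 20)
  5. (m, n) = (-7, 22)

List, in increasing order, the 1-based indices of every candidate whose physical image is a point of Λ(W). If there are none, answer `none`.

2, 4

λ' = (2−√8)/2 ≈ -0.4142.
candidate 1: (m,n)=(1,7) → π∥ = 1+7·λ ≈ 17.8995, π⊥ = 1+7·λ' ≈ -1.8995 ∉ [-1.3, -0.7) ⇒ out
candidate 2: (m,n)=(-9,-19) → π∥ = -9-19·λ ≈ -54.8701, π⊥ = -9-19·λ' ≈ -1.1299 ∈ [-1.3, -0.7) ⇒ IN Λ
candidate 3: (m,n)=(-1,-1) → π∥ = -1-1·λ ≈ -3.4142, π⊥ = -1-1·λ' ≈ -0.5858 ∉ [-1.3, -0.7) ⇒ out
candidate 4: (m,n)=(7,20) → π∥ = 7+20·λ ≈ 55.2843, π⊥ = 7+20·λ' ≈ -1.2843 ∈ [-1.3, -0.7) ⇒ IN Λ
candidate 5: (m,n)=(-7,22) → π∥ = -7+22·λ ≈ 46.1127, π⊥ = -7+22·λ' ≈ -16.1127 ∉ [-1.3, -0.7) ⇒ out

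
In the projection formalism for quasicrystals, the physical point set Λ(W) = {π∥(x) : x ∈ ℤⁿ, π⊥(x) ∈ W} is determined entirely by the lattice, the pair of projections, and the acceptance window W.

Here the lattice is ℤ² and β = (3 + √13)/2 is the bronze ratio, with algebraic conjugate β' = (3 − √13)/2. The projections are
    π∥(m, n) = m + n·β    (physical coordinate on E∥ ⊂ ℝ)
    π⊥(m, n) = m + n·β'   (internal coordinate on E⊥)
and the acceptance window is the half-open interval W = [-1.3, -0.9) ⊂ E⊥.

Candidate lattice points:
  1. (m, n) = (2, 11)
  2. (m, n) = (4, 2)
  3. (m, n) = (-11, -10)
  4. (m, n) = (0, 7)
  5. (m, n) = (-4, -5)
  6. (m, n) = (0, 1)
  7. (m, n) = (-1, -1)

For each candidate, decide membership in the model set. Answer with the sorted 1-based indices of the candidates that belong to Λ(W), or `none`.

Numerically β ≈ 3.302776 and β' = −1/β ≈ -0.302776.
candidate 1: (m,n)=(2,11) → π∥ = 2+11·β ≈ 38.330532, π⊥ = 2+11·β' ≈ -1.330532 ∉ [-1.3, -0.9) ⇒ out
candidate 2: (m,n)=(4,2) → π∥ = 4+2·β ≈ 10.605551, π⊥ = 4+2·β' ≈ 3.394449 ∉ [-1.3, -0.9) ⇒ out
candidate 3: (m,n)=(-11,-10) → π∥ = -11-10·β ≈ -44.027756, π⊥ = -11-10·β' ≈ -7.972244 ∉ [-1.3, -0.9) ⇒ out
candidate 4: (m,n)=(0,7) → π∥ = 0+7·β ≈ 23.119429, π⊥ = 0+7·β' ≈ -2.119429 ∉ [-1.3, -0.9) ⇒ out
candidate 5: (m,n)=(-4,-5) → π∥ = -4-5·β ≈ -20.513878, π⊥ = -4-5·β' ≈ -2.486122 ∉ [-1.3, -0.9) ⇒ out
candidate 6: (m,n)=(0,1) → π∥ = 0+1·β ≈ 3.302776, π⊥ = 0+1·β' ≈ -0.302776 ∉ [-1.3, -0.9) ⇒ out
candidate 7: (m,n)=(-1,-1) → π∥ = -1-1·β ≈ -4.302776, π⊥ = -1-1·β' ≈ -0.697224 ∉ [-1.3, -0.9) ⇒ out

none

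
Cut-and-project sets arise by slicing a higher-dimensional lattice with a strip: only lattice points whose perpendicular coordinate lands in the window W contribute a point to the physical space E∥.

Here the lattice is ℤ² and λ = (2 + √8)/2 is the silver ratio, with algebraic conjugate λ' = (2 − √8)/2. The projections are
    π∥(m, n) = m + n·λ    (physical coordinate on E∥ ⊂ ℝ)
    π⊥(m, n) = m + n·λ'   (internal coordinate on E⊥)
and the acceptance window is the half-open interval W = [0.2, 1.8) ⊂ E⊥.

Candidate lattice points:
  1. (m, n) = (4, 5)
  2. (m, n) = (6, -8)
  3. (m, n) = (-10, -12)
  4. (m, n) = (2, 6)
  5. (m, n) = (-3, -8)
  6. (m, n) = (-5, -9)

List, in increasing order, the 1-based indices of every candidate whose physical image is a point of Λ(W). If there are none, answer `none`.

5

λ' = (2−√8)/2 ≈ -0.4142.
#1 (4,5): internal coord 4 + (5)·λ' = +1.9289; +1.9289 ∉ [0.2, 1.8) → out
#2 (6,-8): internal coord 6 + (-8)·λ' = +9.3137; +9.3137 ∉ [0.2, 1.8) → out
#3 (-10,-12): internal coord -10 + (-12)·λ' = -5.0294; -5.0294 ∉ [0.2, 1.8) → out
#4 (2,6): internal coord 2 + (6)·λ' = -0.4853; -0.4853 ∉ [0.2, 1.8) → out
#5 (-3,-8): internal coord -3 + (-8)·λ' = +0.3137; +0.3137 ∈ [0.2, 1.8) → IN Λ
#6 (-5,-9): internal coord -5 + (-9)·λ' = -1.2721; -1.2721 ∉ [0.2, 1.8) → out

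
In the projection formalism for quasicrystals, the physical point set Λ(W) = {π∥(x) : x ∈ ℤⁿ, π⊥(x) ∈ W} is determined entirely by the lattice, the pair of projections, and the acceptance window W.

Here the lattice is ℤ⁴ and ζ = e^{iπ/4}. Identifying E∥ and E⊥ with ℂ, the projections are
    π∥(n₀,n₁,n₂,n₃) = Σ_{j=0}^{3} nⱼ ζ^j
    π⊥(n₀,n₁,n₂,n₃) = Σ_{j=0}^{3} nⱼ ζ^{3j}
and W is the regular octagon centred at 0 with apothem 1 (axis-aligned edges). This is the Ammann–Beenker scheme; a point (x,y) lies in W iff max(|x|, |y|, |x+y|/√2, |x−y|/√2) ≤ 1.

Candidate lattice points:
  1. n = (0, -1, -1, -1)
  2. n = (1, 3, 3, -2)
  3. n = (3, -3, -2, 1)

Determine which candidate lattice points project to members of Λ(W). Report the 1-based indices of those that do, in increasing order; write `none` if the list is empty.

1

With ζ = e^{iπ/4} the internal vectors are ζ^0,ζ^3,ζ^6,ζ^9.
candidate 1: n = (0, -1, -1, -1) → π⊥ ≈ (+0.0000, -0.4142); max(|x|,|y|,|x±y|/√2) = 0.4142 ≤ 1 ⇒ ∈ W
candidate 2: n = (1, 3, 3, -2) → π⊥ ≈ (-2.5355, -2.2929); max(|x|,|y|,|x±y|/√2) = 3.4142 > 1 ⇒ ∉ W
candidate 3: n = (3, -3, -2, 1) → π⊥ ≈ (+5.8284, +0.5858); max(|x|,|y|,|x±y|/√2) = 5.8284 > 1 ⇒ ∉ W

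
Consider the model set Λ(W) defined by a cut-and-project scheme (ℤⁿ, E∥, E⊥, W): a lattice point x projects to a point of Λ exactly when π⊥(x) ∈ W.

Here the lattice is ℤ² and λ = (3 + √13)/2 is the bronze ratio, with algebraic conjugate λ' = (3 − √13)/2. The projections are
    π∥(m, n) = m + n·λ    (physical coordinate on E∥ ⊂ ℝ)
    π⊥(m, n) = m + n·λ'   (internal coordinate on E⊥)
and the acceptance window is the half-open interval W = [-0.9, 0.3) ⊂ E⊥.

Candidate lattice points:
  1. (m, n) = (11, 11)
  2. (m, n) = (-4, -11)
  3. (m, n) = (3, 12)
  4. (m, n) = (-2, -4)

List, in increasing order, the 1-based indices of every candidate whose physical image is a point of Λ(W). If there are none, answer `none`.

Compute λ' = (3−√13)/2 = -0.3028, so π⊥(m,n) = m -0.3028·n.
#1 (11,11): internal coord 11 + (11)·λ' = +7.6695; +7.6695 ∉ [-0.9, 0.3) → out
#2 (-4,-11): internal coord -4 + (-11)·λ' = -0.6695; -0.6695 ∈ [-0.9, 0.3) → IN Λ
#3 (3,12): internal coord 3 + (12)·λ' = -0.6333; -0.6333 ∈ [-0.9, 0.3) → IN Λ
#4 (-2,-4): internal coord -2 + (-4)·λ' = -0.7889; -0.7889 ∈ [-0.9, 0.3) → IN Λ

2, 3, 4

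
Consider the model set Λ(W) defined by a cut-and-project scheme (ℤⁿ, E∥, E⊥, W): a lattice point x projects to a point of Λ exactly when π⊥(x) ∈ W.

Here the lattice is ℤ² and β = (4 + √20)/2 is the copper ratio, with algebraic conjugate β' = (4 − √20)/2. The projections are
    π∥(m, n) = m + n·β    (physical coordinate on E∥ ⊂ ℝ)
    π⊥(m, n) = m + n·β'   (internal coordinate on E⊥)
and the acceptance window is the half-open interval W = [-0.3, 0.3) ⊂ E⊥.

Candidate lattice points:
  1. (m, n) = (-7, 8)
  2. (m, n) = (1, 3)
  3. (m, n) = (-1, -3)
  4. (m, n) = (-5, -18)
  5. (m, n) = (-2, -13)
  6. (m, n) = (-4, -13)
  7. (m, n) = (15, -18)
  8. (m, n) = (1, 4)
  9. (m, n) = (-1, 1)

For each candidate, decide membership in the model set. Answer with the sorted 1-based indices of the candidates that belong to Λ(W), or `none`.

β' = (4−√20)/2 ≈ -0.2361.
[1] lift (-7,8): star map gives -8.8885; window check -0.3 ≤ -8.8885 < 0.3 is false → out
[2] lift (1,3): star map gives 0.2918; window check -0.3 ≤ 0.2918 < 0.3 is true → IN Λ
[3] lift (-1,-3): star map gives -0.2918; window check -0.3 ≤ -0.2918 < 0.3 is true → IN Λ
[4] lift (-5,-18): star map gives -0.7508; window check -0.3 ≤ -0.7508 < 0.3 is false → out
[5] lift (-2,-13): star map gives 1.0689; window check -0.3 ≤ 1.0689 < 0.3 is false → out
[6] lift (-4,-13): star map gives -0.9311; window check -0.3 ≤ -0.9311 < 0.3 is false → out
[7] lift (15,-18): star map gives 19.2492; window check -0.3 ≤ 19.2492 < 0.3 is false → out
[8] lift (1,4): star map gives 0.0557; window check -0.3 ≤ 0.0557 < 0.3 is true → IN Λ
[9] lift (-1,1): star map gives -1.2361; window check -0.3 ≤ -1.2361 < 0.3 is false → out

2, 3, 8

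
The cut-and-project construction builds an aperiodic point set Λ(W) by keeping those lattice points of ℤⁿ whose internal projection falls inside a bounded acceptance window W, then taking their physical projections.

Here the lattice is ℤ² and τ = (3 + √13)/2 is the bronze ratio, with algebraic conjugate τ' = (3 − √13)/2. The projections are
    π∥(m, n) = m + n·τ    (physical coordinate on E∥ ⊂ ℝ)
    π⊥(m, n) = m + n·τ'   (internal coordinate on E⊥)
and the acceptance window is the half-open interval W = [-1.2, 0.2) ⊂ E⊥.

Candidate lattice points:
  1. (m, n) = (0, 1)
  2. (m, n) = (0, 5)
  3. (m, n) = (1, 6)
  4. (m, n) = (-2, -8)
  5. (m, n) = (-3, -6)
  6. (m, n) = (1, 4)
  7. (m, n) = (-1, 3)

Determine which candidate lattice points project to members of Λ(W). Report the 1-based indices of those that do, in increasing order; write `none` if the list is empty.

Compute τ' = (3−√13)/2 = -0.3028, so π⊥(m,n) = m -0.3028·n.
#1 (0,1): internal coord 0 + (1)·τ' = -0.3028; -0.3028 ∈ [-1.2, 0.2) → IN Λ
#2 (0,5): internal coord 0 + (5)·τ' = -1.5139; -1.5139 ∉ [-1.2, 0.2) → out
#3 (1,6): internal coord 1 + (6)·τ' = -0.8167; -0.8167 ∈ [-1.2, 0.2) → IN Λ
#4 (-2,-8): internal coord -2 + (-8)·τ' = +0.4222; +0.4222 ∉ [-1.2, 0.2) → out
#5 (-3,-6): internal coord -3 + (-6)·τ' = -1.1833; -1.1833 ∈ [-1.2, 0.2) → IN Λ
#6 (1,4): internal coord 1 + (4)·τ' = -0.2111; -0.2111 ∈ [-1.2, 0.2) → IN Λ
#7 (-1,3): internal coord -1 + (3)·τ' = -1.9083; -1.9083 ∉ [-1.2, 0.2) → out

1, 3, 5, 6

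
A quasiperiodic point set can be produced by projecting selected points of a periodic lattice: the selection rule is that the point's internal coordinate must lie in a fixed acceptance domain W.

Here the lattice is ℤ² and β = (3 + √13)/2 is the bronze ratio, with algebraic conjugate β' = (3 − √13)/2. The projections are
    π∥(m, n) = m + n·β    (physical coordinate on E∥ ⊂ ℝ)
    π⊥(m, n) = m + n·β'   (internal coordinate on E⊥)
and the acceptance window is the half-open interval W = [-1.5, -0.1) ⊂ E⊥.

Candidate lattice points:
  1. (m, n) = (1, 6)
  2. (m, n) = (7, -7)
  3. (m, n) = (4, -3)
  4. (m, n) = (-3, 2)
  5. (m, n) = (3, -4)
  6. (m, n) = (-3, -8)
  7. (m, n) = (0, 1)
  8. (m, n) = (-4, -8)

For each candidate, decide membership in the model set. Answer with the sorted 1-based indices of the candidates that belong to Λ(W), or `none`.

Numerically β ≈ 3.3028 and β' = −1/β ≈ -0.3028.
[1] lift (1,6): star map gives -0.8167; window check -1.5 ≤ -0.8167 < -0.1 is true → IN Λ
[2] lift (7,-7): star map gives 9.1194; window check -1.5 ≤ 9.1194 < -0.1 is false → out
[3] lift (4,-3): star map gives 4.9083; window check -1.5 ≤ 4.9083 < -0.1 is false → out
[4] lift (-3,2): star map gives -3.6056; window check -1.5 ≤ -3.6056 < -0.1 is false → out
[5] lift (3,-4): star map gives 4.2111; window check -1.5 ≤ 4.2111 < -0.1 is false → out
[6] lift (-3,-8): star map gives -0.5778; window check -1.5 ≤ -0.5778 < -0.1 is true → IN Λ
[7] lift (0,1): star map gives -0.3028; window check -1.5 ≤ -0.3028 < -0.1 is true → IN Λ
[8] lift (-4,-8): star map gives -1.5778; window check -1.5 ≤ -1.5778 < -0.1 is false → out

1, 6, 7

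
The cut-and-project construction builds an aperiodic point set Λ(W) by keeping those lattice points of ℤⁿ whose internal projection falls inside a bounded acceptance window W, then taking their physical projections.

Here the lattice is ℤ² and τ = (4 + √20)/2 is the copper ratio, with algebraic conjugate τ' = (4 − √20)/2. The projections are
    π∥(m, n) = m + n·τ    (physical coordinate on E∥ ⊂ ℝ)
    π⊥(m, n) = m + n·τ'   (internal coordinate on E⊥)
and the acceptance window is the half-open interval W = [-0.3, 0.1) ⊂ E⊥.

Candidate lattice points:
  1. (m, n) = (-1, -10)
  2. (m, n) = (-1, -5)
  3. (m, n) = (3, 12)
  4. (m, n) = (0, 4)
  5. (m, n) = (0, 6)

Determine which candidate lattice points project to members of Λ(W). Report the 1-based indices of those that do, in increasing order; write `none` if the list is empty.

none

Compute τ' = (4−√20)/2 = -0.23607, so π⊥(m,n) = m -0.23607·n.
candidate 1: (m,n)=(-1,-10) → π∥ = -1-10·τ ≈ -43.36068, π⊥ = -1-10·τ' ≈ 1.36068 ∉ [-0.3, 0.1) ⇒ out
candidate 2: (m,n)=(-1,-5) → π∥ = -1-5·τ ≈ -22.18034, π⊥ = -1-5·τ' ≈ 0.18034 ∉ [-0.3, 0.1) ⇒ out
candidate 3: (m,n)=(3,12) → π∥ = 3+12·τ ≈ 53.83282, π⊥ = 3+12·τ' ≈ 0.16718 ∉ [-0.3, 0.1) ⇒ out
candidate 4: (m,n)=(0,4) → π∥ = 0+4·τ ≈ 16.94427, π⊥ = 0+4·τ' ≈ -0.94427 ∉ [-0.3, 0.1) ⇒ out
candidate 5: (m,n)=(0,6) → π∥ = 0+6·τ ≈ 25.41641, π⊥ = 0+6·τ' ≈ -1.41641 ∉ [-0.3, 0.1) ⇒ out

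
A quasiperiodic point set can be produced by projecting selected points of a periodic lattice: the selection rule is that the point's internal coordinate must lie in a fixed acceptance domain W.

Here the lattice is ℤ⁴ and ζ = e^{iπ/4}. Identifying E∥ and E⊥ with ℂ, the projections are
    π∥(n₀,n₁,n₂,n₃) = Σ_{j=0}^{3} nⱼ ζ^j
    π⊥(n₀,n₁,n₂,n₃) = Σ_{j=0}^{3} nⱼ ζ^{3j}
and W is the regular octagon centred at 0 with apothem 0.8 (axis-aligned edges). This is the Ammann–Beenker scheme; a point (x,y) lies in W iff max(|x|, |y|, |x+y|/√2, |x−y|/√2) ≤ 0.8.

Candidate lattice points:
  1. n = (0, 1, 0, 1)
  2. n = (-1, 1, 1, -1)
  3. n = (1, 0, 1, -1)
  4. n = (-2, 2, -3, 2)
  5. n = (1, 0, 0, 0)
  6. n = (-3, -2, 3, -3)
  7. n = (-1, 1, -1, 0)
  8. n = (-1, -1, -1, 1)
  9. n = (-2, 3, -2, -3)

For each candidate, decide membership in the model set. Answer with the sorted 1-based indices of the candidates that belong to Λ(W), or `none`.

none

With ζ = e^{iπ/4} the internal vectors are ζ^0,ζ^3,ζ^6,ζ^9.
#1 (0, 1, 0, 1): internal (0.000000, 1.414214); octagon support 1.414214 vs apothem 0.8 → ∉ W
#2 (-1, 1, 1, -1): internal (-2.414214, -1.000000); octagon support 2.414214 vs apothem 0.8 → ∉ W
#3 (1, 0, 1, -1): internal (0.292893, -1.707107); octagon support 1.707107 vs apothem 0.8 → ∉ W
#4 (-2, 2, -3, 2): internal (-2.000000, 5.828427); octagon support 5.828427 vs apothem 0.8 → ∉ W
#5 (1, 0, 0, 0): internal (1.000000, 0.000000); octagon support 1.000000 vs apothem 0.8 → ∉ W
#6 (-3, -2, 3, -3): internal (-3.707107, -6.535534); octagon support 7.242641 vs apothem 0.8 → ∉ W
#7 (-1, 1, -1, 0): internal (-1.707107, 1.707107); octagon support 2.414214 vs apothem 0.8 → ∉ W
#8 (-1, -1, -1, 1): internal (0.414214, 1.000000); octagon support 1.000000 vs apothem 0.8 → ∉ W
#9 (-2, 3, -2, -3): internal (-6.242641, 2.000000); octagon support 6.242641 vs apothem 0.8 → ∉ W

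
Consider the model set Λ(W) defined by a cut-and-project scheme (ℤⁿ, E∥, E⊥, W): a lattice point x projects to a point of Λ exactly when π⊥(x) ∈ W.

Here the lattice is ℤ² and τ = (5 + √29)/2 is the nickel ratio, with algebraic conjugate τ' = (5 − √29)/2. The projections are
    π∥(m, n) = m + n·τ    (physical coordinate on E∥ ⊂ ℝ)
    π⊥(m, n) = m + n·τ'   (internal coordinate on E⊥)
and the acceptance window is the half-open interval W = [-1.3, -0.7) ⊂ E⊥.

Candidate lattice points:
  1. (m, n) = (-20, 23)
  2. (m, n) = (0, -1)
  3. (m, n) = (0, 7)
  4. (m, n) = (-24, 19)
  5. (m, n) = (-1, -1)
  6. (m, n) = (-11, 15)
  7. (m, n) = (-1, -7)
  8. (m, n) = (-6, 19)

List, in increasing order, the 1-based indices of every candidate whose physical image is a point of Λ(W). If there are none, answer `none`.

Compute τ' = (5−√29)/2 = -0.19258, so π⊥(m,n) = m -0.19258·n.
[1] lift (-20,23): star map gives -24.42940; window check -1.3 ≤ -24.42940 < -0.7 is false → out
[2] lift (0,-1): star map gives 0.19258; window check -1.3 ≤ 0.19258 < -0.7 is false → out
[3] lift (0,7): star map gives -1.34808; window check -1.3 ≤ -1.34808 < -0.7 is false → out
[4] lift (-24,19): star map gives -27.65907; window check -1.3 ≤ -27.65907 < -0.7 is false → out
[5] lift (-1,-1): star map gives -0.80742; window check -1.3 ≤ -0.80742 < -0.7 is true → IN Λ
[6] lift (-11,15): star map gives -13.88874; window check -1.3 ≤ -13.88874 < -0.7 is false → out
[7] lift (-1,-7): star map gives 0.34808; window check -1.3 ≤ 0.34808 < -0.7 is false → out
[8] lift (-6,19): star map gives -9.65907; window check -1.3 ≤ -9.65907 < -0.7 is false → out

5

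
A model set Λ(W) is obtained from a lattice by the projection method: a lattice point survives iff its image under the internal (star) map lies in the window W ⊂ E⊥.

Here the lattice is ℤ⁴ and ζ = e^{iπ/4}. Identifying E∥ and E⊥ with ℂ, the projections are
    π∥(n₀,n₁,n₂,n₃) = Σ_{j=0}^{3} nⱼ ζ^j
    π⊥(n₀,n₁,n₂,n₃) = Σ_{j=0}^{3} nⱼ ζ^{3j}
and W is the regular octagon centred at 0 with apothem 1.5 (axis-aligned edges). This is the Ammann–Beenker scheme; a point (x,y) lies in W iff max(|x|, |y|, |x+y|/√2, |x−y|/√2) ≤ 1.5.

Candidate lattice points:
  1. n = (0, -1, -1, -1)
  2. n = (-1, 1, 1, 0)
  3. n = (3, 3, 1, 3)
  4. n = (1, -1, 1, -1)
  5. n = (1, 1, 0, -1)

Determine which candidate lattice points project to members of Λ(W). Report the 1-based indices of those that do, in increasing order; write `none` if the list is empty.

π⊥(n) = n₀ + n₁ζ³ + n₂ζ⁶ + n₃ζ⁹ where ζ = e^{iπ/4}.
#1 (0, -1, -1, -1): internal (0.000000, -0.414214); octagon support 0.414214 vs apothem 1.5 → ∈ W
#2 (-1, 1, 1, 0): internal (-1.707107, -0.292893); octagon support 1.707107 vs apothem 1.5 → ∉ W
#3 (3, 3, 1, 3): internal (3.000000, 3.242641); octagon support 4.414214 vs apothem 1.5 → ∉ W
#4 (1, -1, 1, -1): internal (1.000000, -2.414214); octagon support 2.414214 vs apothem 1.5 → ∉ W
#5 (1, 1, 0, -1): internal (-0.414214, 0.000000); octagon support 0.414214 vs apothem 1.5 → ∈ W

1, 5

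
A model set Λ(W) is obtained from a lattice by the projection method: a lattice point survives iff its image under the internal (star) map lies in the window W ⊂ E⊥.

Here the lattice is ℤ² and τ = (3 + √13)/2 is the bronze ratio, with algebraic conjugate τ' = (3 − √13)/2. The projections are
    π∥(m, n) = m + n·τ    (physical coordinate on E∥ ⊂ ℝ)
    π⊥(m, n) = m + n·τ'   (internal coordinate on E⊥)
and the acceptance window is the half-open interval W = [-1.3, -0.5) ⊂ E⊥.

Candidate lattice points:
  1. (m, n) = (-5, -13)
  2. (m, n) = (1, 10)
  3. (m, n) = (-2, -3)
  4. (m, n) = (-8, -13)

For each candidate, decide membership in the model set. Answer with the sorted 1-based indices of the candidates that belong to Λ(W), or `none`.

Compute τ' = (3−√13)/2 = -0.30278, so π⊥(m,n) = m -0.30278·n.
[1] lift (-5,-13): star map gives -1.06392; window check -1.3 ≤ -1.06392 < -0.5 is true → IN Λ
[2] lift (1,10): star map gives -2.02776; window check -1.3 ≤ -2.02776 < -0.5 is false → out
[3] lift (-2,-3): star map gives -1.09167; window check -1.3 ≤ -1.09167 < -0.5 is true → IN Λ
[4] lift (-8,-13): star map gives -4.06392; window check -1.3 ≤ -4.06392 < -0.5 is false → out

1, 3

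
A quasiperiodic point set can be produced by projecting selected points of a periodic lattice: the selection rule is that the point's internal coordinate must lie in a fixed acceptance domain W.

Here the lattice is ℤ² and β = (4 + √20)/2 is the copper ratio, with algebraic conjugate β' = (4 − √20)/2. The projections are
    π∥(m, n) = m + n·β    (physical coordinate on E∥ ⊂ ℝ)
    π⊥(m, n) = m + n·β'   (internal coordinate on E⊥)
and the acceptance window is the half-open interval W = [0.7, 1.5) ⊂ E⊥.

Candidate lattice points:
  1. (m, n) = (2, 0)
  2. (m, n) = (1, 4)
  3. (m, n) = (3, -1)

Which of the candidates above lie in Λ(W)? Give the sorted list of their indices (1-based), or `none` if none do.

Numerically β ≈ 4.23607 and β' = −1/β ≈ -0.23607.
candidate 1: (m,n)=(2,0) → π∥ = 2+0·β ≈ 2.00000, π⊥ = 2+0·β' ≈ 2.00000 ∉ [0.7, 1.5) ⇒ out
candidate 2: (m,n)=(1,4) → π∥ = 1+4·β ≈ 17.94427, π⊥ = 1+4·β' ≈ 0.05573 ∉ [0.7, 1.5) ⇒ out
candidate 3: (m,n)=(3,-1) → π∥ = 3-1·β ≈ -1.23607, π⊥ = 3-1·β' ≈ 3.23607 ∉ [0.7, 1.5) ⇒ out

none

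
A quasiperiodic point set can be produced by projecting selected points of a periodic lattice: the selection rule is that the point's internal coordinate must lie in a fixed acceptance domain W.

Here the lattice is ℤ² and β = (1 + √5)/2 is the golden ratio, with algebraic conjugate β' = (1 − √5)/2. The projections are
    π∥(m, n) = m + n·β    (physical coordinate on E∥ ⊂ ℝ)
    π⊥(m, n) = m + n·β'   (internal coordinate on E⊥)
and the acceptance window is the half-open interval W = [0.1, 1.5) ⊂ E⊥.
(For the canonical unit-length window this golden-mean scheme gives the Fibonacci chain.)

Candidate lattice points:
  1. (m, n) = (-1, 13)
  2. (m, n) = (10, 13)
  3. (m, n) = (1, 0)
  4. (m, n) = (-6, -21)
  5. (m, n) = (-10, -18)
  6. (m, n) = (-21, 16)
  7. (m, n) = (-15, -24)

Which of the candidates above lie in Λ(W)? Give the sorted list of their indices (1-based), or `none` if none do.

3, 5

Numerically β ≈ 1.618034 and β' = −1/β ≈ -0.618034.
#1 (-1,13): internal coord -1 + (13)·β' = -9.034442; -9.034442 ∉ [0.1, 1.5) → out
#2 (10,13): internal coord 10 + (13)·β' = +1.965558; +1.965558 ∉ [0.1, 1.5) → out
#3 (1,0): internal coord 1 + (0)·β' = +1.000000; +1.000000 ∈ [0.1, 1.5) → IN Λ
#4 (-6,-21): internal coord -6 + (-21)·β' = +6.978714; +6.978714 ∉ [0.1, 1.5) → out
#5 (-10,-18): internal coord -10 + (-18)·β' = +1.124612; +1.124612 ∈ [0.1, 1.5) → IN Λ
#6 (-21,16): internal coord -21 + (16)·β' = -30.888544; -30.888544 ∉ [0.1, 1.5) → out
#7 (-15,-24): internal coord -15 + (-24)·β' = -0.167184; -0.167184 ∉ [0.1, 1.5) → out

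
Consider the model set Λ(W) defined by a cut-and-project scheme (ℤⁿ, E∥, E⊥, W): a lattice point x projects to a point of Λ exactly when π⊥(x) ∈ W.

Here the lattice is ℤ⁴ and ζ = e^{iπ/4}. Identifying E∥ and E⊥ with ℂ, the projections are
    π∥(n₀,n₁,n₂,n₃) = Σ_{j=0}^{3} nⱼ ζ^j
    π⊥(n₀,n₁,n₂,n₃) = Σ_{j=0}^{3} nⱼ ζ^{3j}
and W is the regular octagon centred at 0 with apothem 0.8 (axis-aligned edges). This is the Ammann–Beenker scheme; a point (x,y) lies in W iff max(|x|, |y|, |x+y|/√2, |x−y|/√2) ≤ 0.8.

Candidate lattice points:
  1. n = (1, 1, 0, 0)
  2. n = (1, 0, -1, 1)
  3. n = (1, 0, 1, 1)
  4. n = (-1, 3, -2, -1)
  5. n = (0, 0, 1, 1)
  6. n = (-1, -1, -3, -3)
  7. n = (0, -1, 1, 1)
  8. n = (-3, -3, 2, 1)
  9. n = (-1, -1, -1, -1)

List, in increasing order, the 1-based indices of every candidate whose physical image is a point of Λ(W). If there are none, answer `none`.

1, 5

π⊥(n) = n₀ + n₁ζ³ + n₂ζ⁶ + n₃ζ⁹ where ζ = e^{iπ/4}.
candidate 1: n = (1, 1, 0, 0) → π⊥ ≈ (+0.2929, +0.7071); max(|x|,|y|,|x±y|/√2) = 0.7071 ≤ 0.8 ⇒ ∈ W
candidate 2: n = (1, 0, -1, 1) → π⊥ ≈ (+1.7071, +1.7071); max(|x|,|y|,|x±y|/√2) = 2.4142 > 0.8 ⇒ ∉ W
candidate 3: n = (1, 0, 1, 1) → π⊥ ≈ (+1.7071, -0.2929); max(|x|,|y|,|x±y|/√2) = 1.7071 > 0.8 ⇒ ∉ W
candidate 4: n = (-1, 3, -2, -1) → π⊥ ≈ (-3.8284, +3.4142); max(|x|,|y|,|x±y|/√2) = 5.1213 > 0.8 ⇒ ∉ W
candidate 5: n = (0, 0, 1, 1) → π⊥ ≈ (+0.7071, -0.2929); max(|x|,|y|,|x±y|/√2) = 0.7071 ≤ 0.8 ⇒ ∈ W
candidate 6: n = (-1, -1, -3, -3) → π⊥ ≈ (-2.4142, +0.1716); max(|x|,|y|,|x±y|/√2) = 2.4142 > 0.8 ⇒ ∉ W
candidate 7: n = (0, -1, 1, 1) → π⊥ ≈ (+1.4142, -1.0000); max(|x|,|y|,|x±y|/√2) = 1.7071 > 0.8 ⇒ ∉ W
candidate 8: n = (-3, -3, 2, 1) → π⊥ ≈ (-0.1716, -3.4142); max(|x|,|y|,|x±y|/√2) = 3.4142 > 0.8 ⇒ ∉ W
candidate 9: n = (-1, -1, -1, -1) → π⊥ ≈ (-1.0000, -0.4142); max(|x|,|y|,|x±y|/√2) = 1.0000 > 0.8 ⇒ ∉ W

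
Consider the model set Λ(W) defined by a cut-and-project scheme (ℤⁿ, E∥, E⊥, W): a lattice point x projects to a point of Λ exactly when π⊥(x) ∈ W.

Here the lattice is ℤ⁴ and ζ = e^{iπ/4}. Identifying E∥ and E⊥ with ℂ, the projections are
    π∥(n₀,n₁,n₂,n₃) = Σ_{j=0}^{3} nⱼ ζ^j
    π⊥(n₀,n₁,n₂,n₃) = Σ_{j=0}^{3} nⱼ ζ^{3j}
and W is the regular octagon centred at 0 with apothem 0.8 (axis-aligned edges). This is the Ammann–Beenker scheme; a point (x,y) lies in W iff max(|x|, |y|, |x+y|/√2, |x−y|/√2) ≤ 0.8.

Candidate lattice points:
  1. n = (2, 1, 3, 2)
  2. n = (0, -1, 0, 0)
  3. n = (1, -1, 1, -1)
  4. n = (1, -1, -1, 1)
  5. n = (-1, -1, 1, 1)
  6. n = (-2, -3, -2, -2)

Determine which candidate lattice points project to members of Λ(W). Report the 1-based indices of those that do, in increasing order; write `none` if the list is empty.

π⊥(n) = n₀ + n₁ζ³ + n₂ζ⁶ + n₃ζ⁹ where ζ = e^{iπ/4}.
#1 (2, 1, 3, 2): internal (2.70711, -0.87868); octagon support 2.70711 vs apothem 0.8 → ∉ W
#2 (0, -1, 0, 0): internal (0.70711, -0.70711); octagon support 1.00000 vs apothem 0.8 → ∉ W
#3 (1, -1, 1, -1): internal (1.00000, -2.41421); octagon support 2.41421 vs apothem 0.8 → ∉ W
#4 (1, -1, -1, 1): internal (2.41421, 1.00000); octagon support 2.41421 vs apothem 0.8 → ∉ W
#5 (-1, -1, 1, 1): internal (0.41421, -1.00000); octagon support 1.00000 vs apothem 0.8 → ∉ W
#6 (-2, -3, -2, -2): internal (-1.29289, -1.53553); octagon support 2.00000 vs apothem 0.8 → ∉ W

none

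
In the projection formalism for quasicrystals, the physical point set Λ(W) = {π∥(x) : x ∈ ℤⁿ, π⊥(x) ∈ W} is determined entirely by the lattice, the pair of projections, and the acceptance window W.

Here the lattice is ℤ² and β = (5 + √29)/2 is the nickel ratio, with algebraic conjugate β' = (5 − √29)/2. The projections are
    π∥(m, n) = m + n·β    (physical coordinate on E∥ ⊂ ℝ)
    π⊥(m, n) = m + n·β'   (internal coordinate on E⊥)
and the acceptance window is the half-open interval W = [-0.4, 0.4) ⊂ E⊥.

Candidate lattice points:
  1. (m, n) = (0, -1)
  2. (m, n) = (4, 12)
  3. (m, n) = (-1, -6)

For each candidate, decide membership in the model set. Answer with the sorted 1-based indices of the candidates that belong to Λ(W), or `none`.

Compute β' = (5−√29)/2 = -0.192582, so π⊥(m,n) = m -0.192582·n.
#1 (0,-1): internal coord 0 + (-1)·β' = +0.192582; +0.192582 ∈ [-0.4, 0.4) → IN Λ
#2 (4,12): internal coord 4 + (12)·β' = +1.689011; +1.689011 ∉ [-0.4, 0.4) → out
#3 (-1,-6): internal coord -1 + (-6)·β' = +0.155494; +0.155494 ∈ [-0.4, 0.4) → IN Λ

1, 3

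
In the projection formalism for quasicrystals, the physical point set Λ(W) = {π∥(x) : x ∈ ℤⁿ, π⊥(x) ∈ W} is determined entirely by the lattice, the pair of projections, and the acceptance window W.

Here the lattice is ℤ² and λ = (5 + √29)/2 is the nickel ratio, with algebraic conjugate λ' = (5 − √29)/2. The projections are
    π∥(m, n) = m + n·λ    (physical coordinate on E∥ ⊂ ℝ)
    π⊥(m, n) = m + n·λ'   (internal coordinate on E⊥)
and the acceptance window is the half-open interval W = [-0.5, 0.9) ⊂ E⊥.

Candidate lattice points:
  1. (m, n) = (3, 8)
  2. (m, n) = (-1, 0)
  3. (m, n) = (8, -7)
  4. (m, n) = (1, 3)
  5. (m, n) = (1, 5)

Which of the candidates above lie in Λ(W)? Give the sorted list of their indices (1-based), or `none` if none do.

4, 5

Numerically λ ≈ 5.1926 and λ' = −1/λ ≈ -0.1926.
#1 (3,8): internal coord 3 + (8)·λ' = +1.4593; +1.4593 ∉ [-0.5, 0.9) → out
#2 (-1,0): internal coord -1 + (0)·λ' = -1.0000; -1.0000 ∉ [-0.5, 0.9) → out
#3 (8,-7): internal coord 8 + (-7)·λ' = +9.3481; +9.3481 ∉ [-0.5, 0.9) → out
#4 (1,3): internal coord 1 + (3)·λ' = +0.4223; +0.4223 ∈ [-0.5, 0.9) → IN Λ
#5 (1,5): internal coord 1 + (5)·λ' = +0.0371; +0.0371 ∈ [-0.5, 0.9) → IN Λ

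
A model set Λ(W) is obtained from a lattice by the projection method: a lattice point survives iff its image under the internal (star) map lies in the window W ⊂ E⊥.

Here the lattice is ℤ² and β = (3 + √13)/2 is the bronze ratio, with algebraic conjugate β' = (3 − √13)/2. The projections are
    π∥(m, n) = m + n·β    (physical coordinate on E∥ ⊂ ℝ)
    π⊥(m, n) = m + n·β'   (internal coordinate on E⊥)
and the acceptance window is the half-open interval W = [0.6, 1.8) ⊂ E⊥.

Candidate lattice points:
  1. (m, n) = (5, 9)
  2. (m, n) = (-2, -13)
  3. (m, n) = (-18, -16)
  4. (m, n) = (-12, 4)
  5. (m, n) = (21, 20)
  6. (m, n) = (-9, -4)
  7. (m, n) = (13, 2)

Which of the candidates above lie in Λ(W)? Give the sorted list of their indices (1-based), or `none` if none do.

Numerically β ≈ 3.30278 and β' = −1/β ≈ -0.30278.
candidate 1: (m,n)=(5,9) → π∥ = 5+9·β ≈ 34.72498, π⊥ = 5+9·β' ≈ 2.27502 ∉ [0.6, 1.8) ⇒ out
candidate 2: (m,n)=(-2,-13) → π∥ = -2-13·β ≈ -44.93608, π⊥ = -2-13·β' ≈ 1.93608 ∉ [0.6, 1.8) ⇒ out
candidate 3: (m,n)=(-18,-16) → π∥ = -18-16·β ≈ -70.84441, π⊥ = -18-16·β' ≈ -13.15559 ∉ [0.6, 1.8) ⇒ out
candidate 4: (m,n)=(-12,4) → π∥ = -12+4·β ≈ 1.21110, π⊥ = -12+4·β' ≈ -13.21110 ∉ [0.6, 1.8) ⇒ out
candidate 5: (m,n)=(21,20) → π∥ = 21+20·β ≈ 87.05551, π⊥ = 21+20·β' ≈ 14.94449 ∉ [0.6, 1.8) ⇒ out
candidate 6: (m,n)=(-9,-4) → π∥ = -9-4·β ≈ -22.21110, π⊥ = -9-4·β' ≈ -7.78890 ∉ [0.6, 1.8) ⇒ out
candidate 7: (m,n)=(13,2) → π∥ = 13+2·β ≈ 19.60555, π⊥ = 13+2·β' ≈ 12.39445 ∉ [0.6, 1.8) ⇒ out

none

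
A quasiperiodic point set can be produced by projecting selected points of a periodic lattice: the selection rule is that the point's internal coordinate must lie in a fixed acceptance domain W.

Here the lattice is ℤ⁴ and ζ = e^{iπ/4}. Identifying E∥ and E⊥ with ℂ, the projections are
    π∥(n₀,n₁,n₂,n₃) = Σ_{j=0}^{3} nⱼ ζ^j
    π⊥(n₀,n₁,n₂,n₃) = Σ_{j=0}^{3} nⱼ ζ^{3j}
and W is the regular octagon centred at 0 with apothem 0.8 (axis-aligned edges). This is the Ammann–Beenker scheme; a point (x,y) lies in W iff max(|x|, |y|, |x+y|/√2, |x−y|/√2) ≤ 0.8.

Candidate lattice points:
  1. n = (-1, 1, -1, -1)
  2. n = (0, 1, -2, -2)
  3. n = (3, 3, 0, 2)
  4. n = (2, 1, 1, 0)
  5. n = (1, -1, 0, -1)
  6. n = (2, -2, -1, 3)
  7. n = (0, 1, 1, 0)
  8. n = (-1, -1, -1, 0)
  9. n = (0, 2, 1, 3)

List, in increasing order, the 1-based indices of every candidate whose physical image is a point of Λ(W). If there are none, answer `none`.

With ζ = e^{iπ/4} the internal vectors are ζ^0,ζ^3,ζ^6,ζ^9.
#1 (-1, 1, -1, -1): internal (-2.41421, 1.00000); octagon support 2.41421 vs apothem 0.8 → ∉ W
#2 (0, 1, -2, -2): internal (-2.12132, 1.29289); octagon support 2.41421 vs apothem 0.8 → ∉ W
#3 (3, 3, 0, 2): internal (2.29289, 3.53553); octagon support 4.12132 vs apothem 0.8 → ∉ W
#4 (2, 1, 1, 0): internal (1.29289, -0.29289); octagon support 1.29289 vs apothem 0.8 → ∉ W
#5 (1, -1, 0, -1): internal (1.00000, -1.41421); octagon support 1.70711 vs apothem 0.8 → ∉ W
#6 (2, -2, -1, 3): internal (5.53553, 1.70711); octagon support 5.53553 vs apothem 0.8 → ∉ W
#7 (0, 1, 1, 0): internal (-0.70711, -0.29289); octagon support 0.70711 vs apothem 0.8 → ∈ W
#8 (-1, -1, -1, 0): internal (-0.29289, 0.29289); octagon support 0.41421 vs apothem 0.8 → ∈ W
#9 (0, 2, 1, 3): internal (0.70711, 2.53553); octagon support 2.53553 vs apothem 0.8 → ∉ W

7, 8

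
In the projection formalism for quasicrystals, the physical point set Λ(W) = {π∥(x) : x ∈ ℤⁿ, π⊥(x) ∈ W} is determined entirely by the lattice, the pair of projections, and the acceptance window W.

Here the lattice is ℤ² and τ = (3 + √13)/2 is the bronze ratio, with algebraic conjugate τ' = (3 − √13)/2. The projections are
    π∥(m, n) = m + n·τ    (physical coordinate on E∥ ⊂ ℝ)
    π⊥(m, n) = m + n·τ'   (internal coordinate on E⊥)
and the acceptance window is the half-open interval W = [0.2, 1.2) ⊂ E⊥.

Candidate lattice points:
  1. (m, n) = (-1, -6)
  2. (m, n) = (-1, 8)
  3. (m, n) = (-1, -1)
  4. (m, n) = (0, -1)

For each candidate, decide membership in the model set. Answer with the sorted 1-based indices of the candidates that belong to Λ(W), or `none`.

1, 4

τ' = (3−√13)/2 ≈ -0.302776.
#1 (-1,-6): internal coord -1 + (-6)·τ' = +0.816654; +0.816654 ∈ [0.2, 1.2) → IN Λ
#2 (-1,8): internal coord -1 + (8)·τ' = -3.422205; -3.422205 ∉ [0.2, 1.2) → out
#3 (-1,-1): internal coord -1 + (-1)·τ' = -0.697224; -0.697224 ∉ [0.2, 1.2) → out
#4 (0,-1): internal coord 0 + (-1)·τ' = +0.302776; +0.302776 ∈ [0.2, 1.2) → IN Λ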